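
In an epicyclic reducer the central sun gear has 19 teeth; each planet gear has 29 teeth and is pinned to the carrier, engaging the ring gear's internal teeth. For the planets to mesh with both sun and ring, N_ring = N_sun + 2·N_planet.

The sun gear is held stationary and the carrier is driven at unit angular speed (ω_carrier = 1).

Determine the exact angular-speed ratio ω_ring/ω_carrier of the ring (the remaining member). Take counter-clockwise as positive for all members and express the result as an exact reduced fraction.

N_ring = 19 + 2·29 = 77
19(ω_s−ω_c) = −77(ω_r−ω_c),  ω_s=0, ω_c=1
ω_r = 1 − (19/77)(0−1) = 96/77
ω_r/ω_c = 96/77

96/77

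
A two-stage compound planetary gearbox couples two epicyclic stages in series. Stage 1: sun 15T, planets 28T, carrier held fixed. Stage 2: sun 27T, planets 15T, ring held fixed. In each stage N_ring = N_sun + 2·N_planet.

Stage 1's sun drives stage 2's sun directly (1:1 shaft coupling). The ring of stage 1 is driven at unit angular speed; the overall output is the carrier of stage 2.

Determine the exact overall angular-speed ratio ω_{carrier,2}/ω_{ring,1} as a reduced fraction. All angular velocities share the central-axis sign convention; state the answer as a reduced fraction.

-213/140

Stage 1: N_ring = 15 + 2·28 = 71
Stage 1: 15(ω_s−ω_c) = −71(ω_r−ω_c),  ω_c=0, ω_r=1
Stage 1: ω_s = 0 − (71/15)(1−0) = -71/15
  ⇒ ω_s¹/ω_r¹ = -71/15
Stage 2: N_ring = 27 + 2·15 = 57
Stage 2: 27(ω_s−ω_c) = −57(ω_r−ω_c),  ω_r=0, ω_s=1
Stage 2: 27(1−ω_c) = −57(0−ω_c)  ⇒  84ω_c = 27  ⇒  ω_c = 9/28
  ⇒ ω_c²/ω_s² = 9/28
Coupling ω_s² = ω_s¹ ⇒ overall = -71/15 × 9/28 = -213/140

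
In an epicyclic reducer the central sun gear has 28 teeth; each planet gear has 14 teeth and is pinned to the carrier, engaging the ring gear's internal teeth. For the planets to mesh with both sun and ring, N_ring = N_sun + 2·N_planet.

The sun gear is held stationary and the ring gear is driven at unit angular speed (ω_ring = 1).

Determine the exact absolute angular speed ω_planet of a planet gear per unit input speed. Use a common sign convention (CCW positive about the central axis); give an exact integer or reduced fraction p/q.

2

N_ring = 28 + 2·14 = 56
28(ω_s−ω_c) = −56(ω_r−ω_c),  ω_s=0, ω_r=1
28(0−ω_c) = −56(1−ω_c)  ⇒  84ω_c = 56  ⇒  ω_c = 2/3
sun–planet: 28·(0−2/3) = −14·(ω_p−ω_c)  ⇒  ω_p−ω_c = −(28/14)·(-2/3) = 4/3
ω_p = 2/3 + 4/3 = 2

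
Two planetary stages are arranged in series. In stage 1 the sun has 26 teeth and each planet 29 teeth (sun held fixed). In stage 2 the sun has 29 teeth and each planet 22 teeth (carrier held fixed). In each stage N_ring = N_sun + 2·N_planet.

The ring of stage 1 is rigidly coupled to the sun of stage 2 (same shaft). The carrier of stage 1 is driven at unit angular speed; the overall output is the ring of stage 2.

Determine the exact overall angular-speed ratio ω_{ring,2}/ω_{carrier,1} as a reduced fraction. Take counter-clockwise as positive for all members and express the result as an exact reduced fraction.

-1595/3066

Stage 1: N_ring = 26 + 2·29 = 84
Stage 1: 26(ω_s−ω_c) = −84(ω_r−ω_c),  ω_s=0, ω_c=1
Stage 1: ω_r = 1 − (26/84)(0−1) = 55/42
  ⇒ ω_r¹/ω_c¹ = 55/42
Stage 2: N_ring = 29 + 2·22 = 73
Stage 2: 29(ω_s−ω_c) = −73(ω_r−ω_c),  ω_c=0, ω_s=1
Stage 2: ω_r = 0 − (29/73)(1−0) = -29/73
  ⇒ ω_r²/ω_s² = -29/73
Coupling ω_s² = ω_r¹ ⇒ overall = 55/42 × -29/73 = -1595/3066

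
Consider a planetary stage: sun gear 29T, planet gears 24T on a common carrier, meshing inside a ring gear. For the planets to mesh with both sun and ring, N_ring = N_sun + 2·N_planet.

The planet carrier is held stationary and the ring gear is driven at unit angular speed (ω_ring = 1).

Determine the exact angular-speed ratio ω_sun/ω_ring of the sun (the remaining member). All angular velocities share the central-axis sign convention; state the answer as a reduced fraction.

-77/29

N_ring = 29 + 2·24 = 77
29(ω_s−ω_c) = −77(ω_r−ω_c),  ω_c=0, ω_r=1
ω_s = 0 − (77/29)(1−0) = -77/29
ω_s/ω_r = -77/29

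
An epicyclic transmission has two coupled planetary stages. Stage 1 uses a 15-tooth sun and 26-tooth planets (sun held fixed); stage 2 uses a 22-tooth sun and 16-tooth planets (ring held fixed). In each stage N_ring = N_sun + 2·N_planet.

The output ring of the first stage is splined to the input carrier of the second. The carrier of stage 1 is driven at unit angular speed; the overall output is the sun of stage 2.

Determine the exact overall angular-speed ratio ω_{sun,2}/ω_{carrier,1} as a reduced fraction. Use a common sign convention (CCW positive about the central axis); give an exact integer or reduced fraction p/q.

Stage 1: N_ring = 15 + 2·26 = 67
Stage 1: 15(ω_s−ω_c) = −67(ω_r−ω_c),  ω_s=0, ω_c=1
Stage 1: ω_r = 1 − (15/67)(0−1) = 82/67
  ⇒ ω_r¹/ω_c¹ = 82/67
Stage 2: N_ring = 22 + 2·16 = 54
Stage 2: 22(ω_s−ω_c) = −54(ω_r−ω_c),  ω_r=0, ω_c=1
Stage 2: ω_s = 1 − (54/22)(0−1) = 38/11
  ⇒ ω_s²/ω_c² = 38/11
Coupling ω_c² = ω_r¹ ⇒ overall = 82/67 × 38/11 = 3116/737

3116/737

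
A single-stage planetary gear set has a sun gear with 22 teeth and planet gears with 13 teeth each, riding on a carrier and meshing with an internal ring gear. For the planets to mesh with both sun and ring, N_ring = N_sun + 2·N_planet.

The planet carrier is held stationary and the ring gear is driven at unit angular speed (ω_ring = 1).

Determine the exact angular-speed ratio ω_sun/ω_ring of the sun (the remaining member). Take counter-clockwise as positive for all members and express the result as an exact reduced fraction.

N_ring = 22 + 2·13 = 48
22(ω_s−ω_c) = −48(ω_r−ω_c),  ω_c=0, ω_r=1
ω_s = 0 − (48/22)(1−0) = -24/11
ω_s/ω_r = -24/11

-24/11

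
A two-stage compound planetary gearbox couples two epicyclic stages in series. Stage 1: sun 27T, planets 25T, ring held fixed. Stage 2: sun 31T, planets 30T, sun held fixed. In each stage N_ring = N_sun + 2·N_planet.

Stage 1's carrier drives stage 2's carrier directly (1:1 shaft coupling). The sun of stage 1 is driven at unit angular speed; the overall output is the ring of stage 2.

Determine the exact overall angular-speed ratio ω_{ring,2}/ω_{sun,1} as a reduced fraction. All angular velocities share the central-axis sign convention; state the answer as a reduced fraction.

1647/4732

Stage 1: N_ring = 27 + 2·25 = 77
Stage 1: 27(ω_s−ω_c) = −77(ω_r−ω_c),  ω_r=0, ω_s=1
Stage 1: 27(1−ω_c) = −77(0−ω_c)  ⇒  104ω_c = 27  ⇒  ω_c = 27/104
  ⇒ ω_c¹/ω_s¹ = 27/104
Stage 2: N_ring = 31 + 2·30 = 91
Stage 2: 31(ω_s−ω_c) = −91(ω_r−ω_c),  ω_s=0, ω_c=1
Stage 2: ω_r = 1 − (31/91)(0−1) = 122/91
  ⇒ ω_r²/ω_c² = 122/91
Coupling ω_c² = ω_c¹ ⇒ overall = 27/104 × 122/91 = 1647/4732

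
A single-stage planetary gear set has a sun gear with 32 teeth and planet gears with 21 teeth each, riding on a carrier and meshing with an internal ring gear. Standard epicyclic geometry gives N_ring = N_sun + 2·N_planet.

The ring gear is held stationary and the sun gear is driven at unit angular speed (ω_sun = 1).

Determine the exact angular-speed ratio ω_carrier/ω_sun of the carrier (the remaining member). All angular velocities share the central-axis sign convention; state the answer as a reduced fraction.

16/53

N_ring = 32 + 2·21 = 74
32(ω_s−ω_c) = −74(ω_r−ω_c),  ω_r=0, ω_s=1
32(1−ω_c) = −74(0−ω_c)  ⇒  106ω_c = 32  ⇒  ω_c = 16/53
ω_c/ω_s = 16/53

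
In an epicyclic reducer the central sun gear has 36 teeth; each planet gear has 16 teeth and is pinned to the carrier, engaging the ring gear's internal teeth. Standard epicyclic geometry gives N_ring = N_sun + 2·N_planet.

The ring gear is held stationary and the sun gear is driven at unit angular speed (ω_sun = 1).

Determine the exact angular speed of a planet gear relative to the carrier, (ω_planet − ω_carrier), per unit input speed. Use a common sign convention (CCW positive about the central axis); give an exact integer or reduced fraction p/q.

N_ring = 36 + 2·16 = 68
36(ω_s−ω_c) = −68(ω_r−ω_c),  ω_r=0, ω_s=1
36(1−ω_c) = −68(0−ω_c)  ⇒  104ω_c = 36  ⇒  ω_c = 9/26
sun–planet: 36·(1−9/26) = −16·(ω_p−ω_c)  ⇒  ω_p−ω_c = −(36/16)·(17/26) = -153/104

-153/104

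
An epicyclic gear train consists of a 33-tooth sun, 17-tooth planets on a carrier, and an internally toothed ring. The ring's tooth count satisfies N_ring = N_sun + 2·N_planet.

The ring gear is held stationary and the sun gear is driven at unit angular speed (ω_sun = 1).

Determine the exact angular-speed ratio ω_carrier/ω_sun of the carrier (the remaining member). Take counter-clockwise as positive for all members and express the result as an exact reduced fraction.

N_ring = 33 + 2·17 = 67
33(ω_s−ω_c) = −67(ω_r−ω_c),  ω_r=0, ω_s=1
33(1−ω_c) = −67(0−ω_c)  ⇒  100ω_c = 33  ⇒  ω_c = 33/100
ω_c/ω_s = 33/100

33/100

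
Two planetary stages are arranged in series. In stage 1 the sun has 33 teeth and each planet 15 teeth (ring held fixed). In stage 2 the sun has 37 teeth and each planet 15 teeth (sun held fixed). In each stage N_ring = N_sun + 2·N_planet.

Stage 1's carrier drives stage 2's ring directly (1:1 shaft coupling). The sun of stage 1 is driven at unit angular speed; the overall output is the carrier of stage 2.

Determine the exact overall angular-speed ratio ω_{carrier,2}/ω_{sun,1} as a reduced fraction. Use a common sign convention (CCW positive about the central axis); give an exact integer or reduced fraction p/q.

Stage 1: N_ring = 33 + 2·15 = 63
Stage 1: 33(ω_s−ω_c) = −63(ω_r−ω_c),  ω_r=0, ω_s=1
Stage 1: 33(1−ω_c) = −63(0−ω_c)  ⇒  96ω_c = 33  ⇒  ω_c = 11/32
  ⇒ ω_c¹/ω_s¹ = 11/32
Stage 2: N_ring = 37 + 2·15 = 67
Stage 2: 37(ω_s−ω_c) = −67(ω_r−ω_c),  ω_s=0, ω_r=1
Stage 2: 37(0−ω_c) = −67(1−ω_c)  ⇒  104ω_c = 67  ⇒  ω_c = 67/104
  ⇒ ω_c²/ω_r² = 67/104
Coupling ω_r² = ω_c¹ ⇒ overall = 11/32 × 67/104 = 737/3328

737/3328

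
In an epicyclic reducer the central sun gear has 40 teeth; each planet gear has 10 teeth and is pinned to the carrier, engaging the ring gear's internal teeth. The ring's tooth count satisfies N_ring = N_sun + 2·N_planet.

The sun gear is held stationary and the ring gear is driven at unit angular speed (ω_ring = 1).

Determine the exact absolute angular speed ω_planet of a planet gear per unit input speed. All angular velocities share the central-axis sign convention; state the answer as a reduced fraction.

3

N_ring = 40 + 2·10 = 60
40(ω_s−ω_c) = −60(ω_r−ω_c),  ω_s=0, ω_r=1
40(0−ω_c) = −60(1−ω_c)  ⇒  100ω_c = 60  ⇒  ω_c = 3/5
sun–planet: 40·(0−3/5) = −10·(ω_p−ω_c)  ⇒  ω_p−ω_c = −(40/10)·(-3/5) = 12/5
ω_p = 3/5 + 12/5 = 3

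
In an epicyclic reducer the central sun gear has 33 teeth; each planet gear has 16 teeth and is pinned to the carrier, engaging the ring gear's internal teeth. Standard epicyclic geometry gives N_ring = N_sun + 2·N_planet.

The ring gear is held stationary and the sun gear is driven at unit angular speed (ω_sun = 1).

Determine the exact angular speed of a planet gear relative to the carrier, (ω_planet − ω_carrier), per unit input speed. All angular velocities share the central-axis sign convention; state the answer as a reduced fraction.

N_ring = 33 + 2·16 = 65
33(ω_s−ω_c) = −65(ω_r−ω_c),  ω_r=0, ω_s=1
33(1−ω_c) = −65(0−ω_c)  ⇒  98ω_c = 33  ⇒  ω_c = 33/98
sun–planet: 33·(1−33/98) = −16·(ω_p−ω_c)  ⇒  ω_p−ω_c = −(33/16)·(65/98) = -2145/1568

-2145/1568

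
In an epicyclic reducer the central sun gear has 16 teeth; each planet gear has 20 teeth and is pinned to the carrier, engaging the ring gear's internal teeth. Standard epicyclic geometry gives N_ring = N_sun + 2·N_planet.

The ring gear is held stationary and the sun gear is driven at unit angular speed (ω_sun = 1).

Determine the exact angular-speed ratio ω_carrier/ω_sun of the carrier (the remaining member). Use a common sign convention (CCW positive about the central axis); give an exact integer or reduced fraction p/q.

2/9

N_ring = 16 + 2·20 = 56
16(ω_s−ω_c) = −56(ω_r−ω_c),  ω_r=0, ω_s=1
16(1−ω_c) = −56(0−ω_c)  ⇒  72ω_c = 16  ⇒  ω_c = 2/9
ω_c/ω_s = 2/9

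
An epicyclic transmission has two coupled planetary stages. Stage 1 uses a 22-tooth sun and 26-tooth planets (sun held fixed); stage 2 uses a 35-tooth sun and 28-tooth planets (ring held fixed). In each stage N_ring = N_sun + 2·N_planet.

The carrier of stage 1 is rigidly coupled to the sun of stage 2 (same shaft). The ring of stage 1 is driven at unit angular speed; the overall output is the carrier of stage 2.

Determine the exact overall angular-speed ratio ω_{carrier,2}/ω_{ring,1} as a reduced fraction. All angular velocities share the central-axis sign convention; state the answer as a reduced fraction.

Stage 1: N_ring = 22 + 2·26 = 74
Stage 1: 22(ω_s−ω_c) = −74(ω_r−ω_c),  ω_s=0, ω_r=1
Stage 1: 22(0−ω_c) = −74(1−ω_c)  ⇒  96ω_c = 74  ⇒  ω_c = 37/48
  ⇒ ω_c¹/ω_r¹ = 37/48
Stage 2: N_ring = 35 + 2·28 = 91
Stage 2: 35(ω_s−ω_c) = −91(ω_r−ω_c),  ω_r=0, ω_s=1
Stage 2: 35(1−ω_c) = −91(0−ω_c)  ⇒  126ω_c = 35  ⇒  ω_c = 5/18
  ⇒ ω_c²/ω_s² = 5/18
Coupling ω_s² = ω_c¹ ⇒ overall = 37/48 × 5/18 = 185/864

185/864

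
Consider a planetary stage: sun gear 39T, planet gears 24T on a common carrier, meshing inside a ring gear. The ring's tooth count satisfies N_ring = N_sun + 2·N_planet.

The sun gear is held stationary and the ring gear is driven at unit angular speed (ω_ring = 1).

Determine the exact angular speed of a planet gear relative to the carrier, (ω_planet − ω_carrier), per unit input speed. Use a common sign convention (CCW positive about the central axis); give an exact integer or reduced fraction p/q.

N_ring = 39 + 2·24 = 87
39(ω_s−ω_c) = −87(ω_r−ω_c),  ω_s=0, ω_r=1
39(0−ω_c) = −87(1−ω_c)  ⇒  126ω_c = 87  ⇒  ω_c = 29/42
sun–planet: 39·(0−29/42) = −24·(ω_p−ω_c)  ⇒  ω_p−ω_c = −(39/24)·(-29/42) = 377/336

377/336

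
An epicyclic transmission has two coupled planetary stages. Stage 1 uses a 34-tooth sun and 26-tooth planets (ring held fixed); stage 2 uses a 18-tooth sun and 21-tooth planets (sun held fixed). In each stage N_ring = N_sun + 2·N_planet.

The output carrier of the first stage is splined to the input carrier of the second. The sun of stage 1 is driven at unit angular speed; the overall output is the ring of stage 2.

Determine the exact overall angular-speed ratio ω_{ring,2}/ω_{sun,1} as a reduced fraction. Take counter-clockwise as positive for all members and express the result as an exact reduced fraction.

Stage 1: N_ring = 34 + 2·26 = 86
Stage 1: 34(ω_s−ω_c) = −86(ω_r−ω_c),  ω_r=0, ω_s=1
Stage 1: 34(1−ω_c) = −86(0−ω_c)  ⇒  120ω_c = 34  ⇒  ω_c = 17/60
  ⇒ ω_c¹/ω_s¹ = 17/60
Stage 2: N_ring = 18 + 2·21 = 60
Stage 2: 18(ω_s−ω_c) = −60(ω_r−ω_c),  ω_s=0, ω_c=1
Stage 2: ω_r = 1 − (18/60)(0−1) = 13/10
  ⇒ ω_r²/ω_c² = 13/10
Coupling ω_c² = ω_c¹ ⇒ overall = 17/60 × 13/10 = 221/600

221/600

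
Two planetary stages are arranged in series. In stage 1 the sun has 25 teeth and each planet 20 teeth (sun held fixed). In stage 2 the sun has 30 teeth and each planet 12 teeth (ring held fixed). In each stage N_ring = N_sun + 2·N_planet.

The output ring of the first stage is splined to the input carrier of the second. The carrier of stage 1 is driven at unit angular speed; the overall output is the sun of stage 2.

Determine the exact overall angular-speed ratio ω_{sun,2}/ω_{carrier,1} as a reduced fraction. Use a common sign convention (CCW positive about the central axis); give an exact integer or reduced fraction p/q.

Stage 1: N_ring = 25 + 2·20 = 65
Stage 1: 25(ω_s−ω_c) = −65(ω_r−ω_c),  ω_s=0, ω_c=1
Stage 1: ω_r = 1 − (25/65)(0−1) = 18/13
  ⇒ ω_r¹/ω_c¹ = 18/13
Stage 2: N_ring = 30 + 2·12 = 54
Stage 2: 30(ω_s−ω_c) = −54(ω_r−ω_c),  ω_r=0, ω_c=1
Stage 2: ω_s = 1 − (54/30)(0−1) = 14/5
  ⇒ ω_s²/ω_c² = 14/5
Coupling ω_c² = ω_r¹ ⇒ overall = 18/13 × 14/5 = 252/65

252/65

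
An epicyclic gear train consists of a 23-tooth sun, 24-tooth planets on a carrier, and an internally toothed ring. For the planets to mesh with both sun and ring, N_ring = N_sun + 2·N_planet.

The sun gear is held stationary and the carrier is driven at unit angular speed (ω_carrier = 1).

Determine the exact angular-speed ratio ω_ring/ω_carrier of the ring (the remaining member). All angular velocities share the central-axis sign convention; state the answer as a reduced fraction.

94/71

N_ring = 23 + 2·24 = 71
23(ω_s−ω_c) = −71(ω_r−ω_c),  ω_s=0, ω_c=1
ω_r = 1 − (23/71)(0−1) = 94/71
ω_r/ω_c = 94/71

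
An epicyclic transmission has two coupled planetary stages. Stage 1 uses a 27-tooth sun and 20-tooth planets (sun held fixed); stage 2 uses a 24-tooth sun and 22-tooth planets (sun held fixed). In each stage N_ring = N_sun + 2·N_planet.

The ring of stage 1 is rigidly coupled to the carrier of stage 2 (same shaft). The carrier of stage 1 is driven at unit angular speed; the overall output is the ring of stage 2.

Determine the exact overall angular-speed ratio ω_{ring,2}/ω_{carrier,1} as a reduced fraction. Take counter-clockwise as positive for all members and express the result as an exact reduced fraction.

Stage 1: N_ring = 27 + 2·20 = 67
Stage 1: 27(ω_s−ω_c) = −67(ω_r−ω_c),  ω_s=0, ω_c=1
Stage 1: ω_r = 1 − (27/67)(0−1) = 94/67
  ⇒ ω_r¹/ω_c¹ = 94/67
Stage 2: N_ring = 24 + 2·22 = 68
Stage 2: 24(ω_s−ω_c) = −68(ω_r−ω_c),  ω_s=0, ω_c=1
Stage 2: ω_r = 1 − (24/68)(0−1) = 23/17
  ⇒ ω_r²/ω_c² = 23/17
Coupling ω_c² = ω_r¹ ⇒ overall = 94/67 × 23/17 = 2162/1139

2162/1139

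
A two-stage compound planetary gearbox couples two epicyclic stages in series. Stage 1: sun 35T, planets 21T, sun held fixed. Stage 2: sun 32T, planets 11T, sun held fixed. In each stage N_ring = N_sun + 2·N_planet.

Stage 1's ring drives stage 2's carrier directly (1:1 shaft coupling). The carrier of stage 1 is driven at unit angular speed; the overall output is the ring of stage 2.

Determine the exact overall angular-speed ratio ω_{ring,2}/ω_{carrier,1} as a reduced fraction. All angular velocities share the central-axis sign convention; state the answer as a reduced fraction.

Stage 1: N_ring = 35 + 2·21 = 77
Stage 1: 35(ω_s−ω_c) = −77(ω_r−ω_c),  ω_s=0, ω_c=1
Stage 1: ω_r = 1 − (35/77)(0−1) = 16/11
  ⇒ ω_r¹/ω_c¹ = 16/11
Stage 2: N_ring = 32 + 2·11 = 54
Stage 2: 32(ω_s−ω_c) = −54(ω_r−ω_c),  ω_s=0, ω_c=1
Stage 2: ω_r = 1 − (32/54)(0−1) = 43/27
  ⇒ ω_r²/ω_c² = 43/27
Coupling ω_c² = ω_r¹ ⇒ overall = 16/11 × 43/27 = 688/297

688/297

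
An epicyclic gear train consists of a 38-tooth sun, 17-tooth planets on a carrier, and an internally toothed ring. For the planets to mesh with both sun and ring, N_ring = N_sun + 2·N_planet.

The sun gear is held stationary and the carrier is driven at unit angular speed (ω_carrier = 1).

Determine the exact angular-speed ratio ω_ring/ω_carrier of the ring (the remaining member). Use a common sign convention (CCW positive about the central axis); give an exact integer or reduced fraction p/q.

N_ring = 38 + 2·17 = 72
38(ω_s−ω_c) = −72(ω_r−ω_c),  ω_s=0, ω_c=1
ω_r = 1 − (38/72)(0−1) = 55/36
ω_r/ω_c = 55/36

55/36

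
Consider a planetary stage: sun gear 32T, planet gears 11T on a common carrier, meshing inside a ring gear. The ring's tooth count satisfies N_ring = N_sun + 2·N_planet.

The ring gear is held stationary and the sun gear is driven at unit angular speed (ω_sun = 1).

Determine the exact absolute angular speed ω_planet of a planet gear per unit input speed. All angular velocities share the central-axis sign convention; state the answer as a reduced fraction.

-16/11

N_ring = 32 + 2·11 = 54
32(ω_s−ω_c) = −54(ω_r−ω_c),  ω_r=0, ω_s=1
32(1−ω_c) = −54(0−ω_c)  ⇒  86ω_c = 32  ⇒  ω_c = 16/43
sun–planet: 32·(1−16/43) = −11·(ω_p−ω_c)  ⇒  ω_p−ω_c = −(32/11)·(27/43) = -864/473
ω_p = 16/43 − 864/473 = -16/11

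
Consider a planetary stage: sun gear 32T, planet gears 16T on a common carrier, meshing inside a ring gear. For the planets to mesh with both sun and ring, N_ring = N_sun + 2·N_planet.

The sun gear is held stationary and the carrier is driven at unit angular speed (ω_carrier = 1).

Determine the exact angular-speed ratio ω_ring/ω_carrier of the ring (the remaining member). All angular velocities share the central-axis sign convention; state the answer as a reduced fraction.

N_ring = 32 + 2·16 = 64
32(ω_s−ω_c) = −64(ω_r−ω_c),  ω_s=0, ω_c=1
ω_r = 1 − (32/64)(0−1) = 3/2
ω_r/ω_c = 3/2

3/2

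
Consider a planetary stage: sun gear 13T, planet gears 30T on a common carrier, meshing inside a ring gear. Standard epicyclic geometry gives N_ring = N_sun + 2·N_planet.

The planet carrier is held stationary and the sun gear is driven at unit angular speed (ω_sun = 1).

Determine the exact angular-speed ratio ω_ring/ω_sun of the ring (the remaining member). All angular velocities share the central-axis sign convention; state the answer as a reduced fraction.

N_ring = 13 + 2·30 = 73
13(ω_s−ω_c) = −73(ω_r−ω_c),  ω_c=0, ω_s=1
ω_r = 0 − (13/73)(1−0) = -13/73
ω_r/ω_s = -13/73

-13/73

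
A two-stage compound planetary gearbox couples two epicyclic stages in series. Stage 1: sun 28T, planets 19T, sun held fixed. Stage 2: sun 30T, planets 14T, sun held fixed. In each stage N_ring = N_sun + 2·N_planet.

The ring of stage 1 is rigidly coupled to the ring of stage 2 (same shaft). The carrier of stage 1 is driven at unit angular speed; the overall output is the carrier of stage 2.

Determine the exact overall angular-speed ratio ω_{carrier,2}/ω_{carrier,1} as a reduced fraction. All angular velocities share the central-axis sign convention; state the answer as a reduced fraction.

1363/1452

Stage 1: N_ring = 28 + 2·19 = 66
Stage 1: 28(ω_s−ω_c) = −66(ω_r−ω_c),  ω_s=0, ω_c=1
Stage 1: ω_r = 1 − (28/66)(0−1) = 47/33
  ⇒ ω_r¹/ω_c¹ = 47/33
Stage 2: N_ring = 30 + 2·14 = 58
Stage 2: 30(ω_s−ω_c) = −58(ω_r−ω_c),  ω_s=0, ω_r=1
Stage 2: 30(0−ω_c) = −58(1−ω_c)  ⇒  88ω_c = 58  ⇒  ω_c = 29/44
  ⇒ ω_c²/ω_r² = 29/44
Coupling ω_r² = ω_r¹ ⇒ overall = 47/33 × 29/44 = 1363/1452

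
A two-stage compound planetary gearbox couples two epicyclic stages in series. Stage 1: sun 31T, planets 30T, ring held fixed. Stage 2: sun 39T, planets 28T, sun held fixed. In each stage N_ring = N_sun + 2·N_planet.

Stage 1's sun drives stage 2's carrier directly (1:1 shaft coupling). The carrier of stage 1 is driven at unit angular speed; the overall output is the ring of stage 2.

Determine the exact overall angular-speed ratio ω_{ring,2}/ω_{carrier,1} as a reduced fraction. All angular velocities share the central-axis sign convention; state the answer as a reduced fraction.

16348/2945

Stage 1: N_ring = 31 + 2·30 = 91
Stage 1: 31(ω_s−ω_c) = −91(ω_r−ω_c),  ω_r=0, ω_c=1
Stage 1: ω_s = 1 − (91/31)(0−1) = 122/31
  ⇒ ω_s¹/ω_c¹ = 122/31
Stage 2: N_ring = 39 + 2·28 = 95
Stage 2: 39(ω_s−ω_c) = −95(ω_r−ω_c),  ω_s=0, ω_c=1
Stage 2: ω_r = 1 − (39/95)(0−1) = 134/95
  ⇒ ω_r²/ω_c² = 134/95
Coupling ω_c² = ω_s¹ ⇒ overall = 122/31 × 134/95 = 16348/2945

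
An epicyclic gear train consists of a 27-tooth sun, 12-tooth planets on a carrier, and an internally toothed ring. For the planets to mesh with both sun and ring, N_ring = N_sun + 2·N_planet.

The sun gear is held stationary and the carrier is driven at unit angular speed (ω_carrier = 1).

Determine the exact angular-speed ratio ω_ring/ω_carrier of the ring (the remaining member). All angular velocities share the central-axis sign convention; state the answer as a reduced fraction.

N_ring = 27 + 2·12 = 51
27(ω_s−ω_c) = −51(ω_r−ω_c),  ω_s=0, ω_c=1
ω_r = 1 − (27/51)(0−1) = 26/17
ω_r/ω_c = 26/17

26/17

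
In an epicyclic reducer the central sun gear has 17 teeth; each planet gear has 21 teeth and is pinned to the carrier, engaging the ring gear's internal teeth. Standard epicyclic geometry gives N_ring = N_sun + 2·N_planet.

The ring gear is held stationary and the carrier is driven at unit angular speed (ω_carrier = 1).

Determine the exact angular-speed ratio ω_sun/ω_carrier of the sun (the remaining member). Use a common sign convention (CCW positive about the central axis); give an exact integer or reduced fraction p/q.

N_ring = 17 + 2·21 = 59
17(ω_s−ω_c) = −59(ω_r−ω_c),  ω_r=0, ω_c=1
ω_s = 1 − (59/17)(0−1) = 76/17
ω_s/ω_c = 76/17

76/17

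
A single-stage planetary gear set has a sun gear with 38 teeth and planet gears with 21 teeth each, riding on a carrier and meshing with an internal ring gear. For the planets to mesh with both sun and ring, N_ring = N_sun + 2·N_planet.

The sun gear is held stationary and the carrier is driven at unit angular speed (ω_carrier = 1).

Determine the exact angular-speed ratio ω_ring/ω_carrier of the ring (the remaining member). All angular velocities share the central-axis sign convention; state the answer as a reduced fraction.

59/40

N_ring = 38 + 2·21 = 80
38(ω_s−ω_c) = −80(ω_r−ω_c),  ω_s=0, ω_c=1
ω_r = 1 − (38/80)(0−1) = 59/40
ω_r/ω_c = 59/40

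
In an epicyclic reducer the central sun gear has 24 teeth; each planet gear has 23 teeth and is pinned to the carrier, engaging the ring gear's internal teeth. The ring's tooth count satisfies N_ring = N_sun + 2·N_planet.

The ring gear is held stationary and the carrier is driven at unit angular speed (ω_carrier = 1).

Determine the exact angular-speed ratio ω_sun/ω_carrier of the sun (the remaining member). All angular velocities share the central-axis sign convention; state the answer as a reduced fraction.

N_ring = 24 + 2·23 = 70
24(ω_s−ω_c) = −70(ω_r−ω_c),  ω_r=0, ω_c=1
ω_s = 1 − (70/24)(0−1) = 47/12
ω_s/ω_c = 47/12

47/12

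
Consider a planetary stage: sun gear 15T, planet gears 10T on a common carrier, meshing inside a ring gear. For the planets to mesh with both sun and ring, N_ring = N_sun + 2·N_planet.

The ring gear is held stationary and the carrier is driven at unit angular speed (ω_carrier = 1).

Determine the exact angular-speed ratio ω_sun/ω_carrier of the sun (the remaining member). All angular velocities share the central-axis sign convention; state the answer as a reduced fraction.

N_ring = 15 + 2·10 = 35
15(ω_s−ω_c) = −35(ω_r−ω_c),  ω_r=0, ω_c=1
ω_s = 1 − (35/15)(0−1) = 10/3
ω_s/ω_c = 10/3

10/3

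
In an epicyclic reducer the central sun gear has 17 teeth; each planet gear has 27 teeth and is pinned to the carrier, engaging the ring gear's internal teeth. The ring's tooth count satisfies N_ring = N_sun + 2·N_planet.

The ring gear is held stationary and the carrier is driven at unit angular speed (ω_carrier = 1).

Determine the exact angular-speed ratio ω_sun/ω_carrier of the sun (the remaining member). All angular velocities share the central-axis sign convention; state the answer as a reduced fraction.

88/17

N_ring = 17 + 2·27 = 71
17(ω_s−ω_c) = −71(ω_r−ω_c),  ω_r=0, ω_c=1
ω_s = 1 − (71/17)(0−1) = 88/17
ω_s/ω_c = 88/17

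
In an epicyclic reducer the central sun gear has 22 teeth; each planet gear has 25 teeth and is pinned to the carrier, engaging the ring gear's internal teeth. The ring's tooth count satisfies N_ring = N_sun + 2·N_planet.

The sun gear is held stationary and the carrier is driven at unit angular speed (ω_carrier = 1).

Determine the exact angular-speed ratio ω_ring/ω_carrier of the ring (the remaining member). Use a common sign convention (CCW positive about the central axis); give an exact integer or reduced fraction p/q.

47/36

N_ring = 22 + 2·25 = 72
22(ω_s−ω_c) = −72(ω_r−ω_c),  ω_s=0, ω_c=1
ω_r = 1 − (22/72)(0−1) = 47/36
ω_r/ω_c = 47/36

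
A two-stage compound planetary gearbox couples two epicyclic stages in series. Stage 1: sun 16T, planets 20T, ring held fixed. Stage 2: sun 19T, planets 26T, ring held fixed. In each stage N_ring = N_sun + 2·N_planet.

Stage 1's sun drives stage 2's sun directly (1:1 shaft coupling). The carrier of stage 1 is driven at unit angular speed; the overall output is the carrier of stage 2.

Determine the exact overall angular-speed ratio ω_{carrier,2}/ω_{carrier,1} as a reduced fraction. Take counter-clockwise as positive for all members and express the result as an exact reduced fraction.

Stage 1: N_ring = 16 + 2·20 = 56
Stage 1: 16(ω_s−ω_c) = −56(ω_r−ω_c),  ω_r=0, ω_c=1
Stage 1: ω_s = 1 − (56/16)(0−1) = 9/2
  ⇒ ω_s¹/ω_c¹ = 9/2
Stage 2: N_ring = 19 + 2·26 = 71
Stage 2: 19(ω_s−ω_c) = −71(ω_r−ω_c),  ω_r=0, ω_s=1
Stage 2: 19(1−ω_c) = −71(0−ω_c)  ⇒  90ω_c = 19  ⇒  ω_c = 19/90
  ⇒ ω_c²/ω_s² = 19/90
Coupling ω_s² = ω_s¹ ⇒ overall = 9/2 × 19/90 = 19/20

19/20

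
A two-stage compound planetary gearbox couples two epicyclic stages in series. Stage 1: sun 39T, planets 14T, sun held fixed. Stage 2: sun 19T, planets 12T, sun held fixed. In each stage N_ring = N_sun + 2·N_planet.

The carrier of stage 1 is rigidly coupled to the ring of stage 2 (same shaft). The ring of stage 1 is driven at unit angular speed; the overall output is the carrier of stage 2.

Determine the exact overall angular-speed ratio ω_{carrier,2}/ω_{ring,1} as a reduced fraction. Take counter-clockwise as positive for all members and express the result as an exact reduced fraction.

Stage 1: N_ring = 39 + 2·14 = 67
Stage 1: 39(ω_s−ω_c) = −67(ω_r−ω_c),  ω_s=0, ω_r=1
Stage 1: 39(0−ω_c) = −67(1−ω_c)  ⇒  106ω_c = 67  ⇒  ω_c = 67/106
  ⇒ ω_c¹/ω_r¹ = 67/106
Stage 2: N_ring = 19 + 2·12 = 43
Stage 2: 19(ω_s−ω_c) = −43(ω_r−ω_c),  ω_s=0, ω_r=1
Stage 2: 19(0−ω_c) = −43(1−ω_c)  ⇒  62ω_c = 43  ⇒  ω_c = 43/62
  ⇒ ω_c²/ω_r² = 43/62
Coupling ω_r² = ω_c¹ ⇒ overall = 67/106 × 43/62 = 2881/6572

2881/6572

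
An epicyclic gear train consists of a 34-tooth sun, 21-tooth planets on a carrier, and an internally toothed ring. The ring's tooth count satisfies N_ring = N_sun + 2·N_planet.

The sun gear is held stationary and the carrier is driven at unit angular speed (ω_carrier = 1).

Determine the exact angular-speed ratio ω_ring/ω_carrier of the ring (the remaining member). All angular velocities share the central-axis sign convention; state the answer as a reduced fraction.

55/38

N_ring = 34 + 2·21 = 76
34(ω_s−ω_c) = −76(ω_r−ω_c),  ω_s=0, ω_c=1
ω_r = 1 − (34/76)(0−1) = 55/38
ω_r/ω_c = 55/38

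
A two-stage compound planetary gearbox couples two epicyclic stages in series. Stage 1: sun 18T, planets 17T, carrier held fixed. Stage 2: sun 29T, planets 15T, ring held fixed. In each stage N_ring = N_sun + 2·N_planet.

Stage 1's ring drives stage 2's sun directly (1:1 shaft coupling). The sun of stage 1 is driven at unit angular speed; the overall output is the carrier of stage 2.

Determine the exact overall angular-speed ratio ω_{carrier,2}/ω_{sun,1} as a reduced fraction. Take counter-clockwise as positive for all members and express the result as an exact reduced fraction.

Stage 1: N_ring = 18 + 2·17 = 52
Stage 1: 18(ω_s−ω_c) = −52(ω_r−ω_c),  ω_c=0, ω_s=1
Stage 1: ω_r = 0 − (18/52)(1−0) = -9/26
  ⇒ ω_r¹/ω_s¹ = -9/26
Stage 2: N_ring = 29 + 2·15 = 59
Stage 2: 29(ω_s−ω_c) = −59(ω_r−ω_c),  ω_r=0, ω_s=1
Stage 2: 29(1−ω_c) = −59(0−ω_c)  ⇒  88ω_c = 29  ⇒  ω_c = 29/88
  ⇒ ω_c²/ω_s² = 29/88
Coupling ω_s² = ω_r¹ ⇒ overall = -9/26 × 29/88 = -261/2288

-261/2288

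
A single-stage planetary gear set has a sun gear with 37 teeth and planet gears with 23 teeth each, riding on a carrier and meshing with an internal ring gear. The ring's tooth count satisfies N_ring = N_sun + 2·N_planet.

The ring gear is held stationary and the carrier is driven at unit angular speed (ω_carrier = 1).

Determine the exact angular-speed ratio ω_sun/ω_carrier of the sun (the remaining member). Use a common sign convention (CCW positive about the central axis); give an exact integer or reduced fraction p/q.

120/37

N_ring = 37 + 2·23 = 83
37(ω_s−ω_c) = −83(ω_r−ω_c),  ω_r=0, ω_c=1
ω_s = 1 − (83/37)(0−1) = 120/37
ω_s/ω_c = 120/37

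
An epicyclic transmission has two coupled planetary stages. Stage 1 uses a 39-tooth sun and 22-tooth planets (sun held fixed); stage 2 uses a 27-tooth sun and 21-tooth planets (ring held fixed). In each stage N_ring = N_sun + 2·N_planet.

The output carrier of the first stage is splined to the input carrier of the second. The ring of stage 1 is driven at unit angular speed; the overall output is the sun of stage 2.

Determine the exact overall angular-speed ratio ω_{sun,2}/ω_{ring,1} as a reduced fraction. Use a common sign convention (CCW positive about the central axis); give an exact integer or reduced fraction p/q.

Stage 1: N_ring = 39 + 2·22 = 83
Stage 1: 39(ω_s−ω_c) = −83(ω_r−ω_c),  ω_s=0, ω_r=1
Stage 1: 39(0−ω_c) = −83(1−ω_c)  ⇒  122ω_c = 83  ⇒  ω_c = 83/122
  ⇒ ω_c¹/ω_r¹ = 83/122
Stage 2: N_ring = 27 + 2·21 = 69
Stage 2: 27(ω_s−ω_c) = −69(ω_r−ω_c),  ω_r=0, ω_c=1
Stage 2: ω_s = 1 − (69/27)(0−1) = 32/9
  ⇒ ω_s²/ω_c² = 32/9
Coupling ω_c² = ω_c¹ ⇒ overall = 83/122 × 32/9 = 1328/549

1328/549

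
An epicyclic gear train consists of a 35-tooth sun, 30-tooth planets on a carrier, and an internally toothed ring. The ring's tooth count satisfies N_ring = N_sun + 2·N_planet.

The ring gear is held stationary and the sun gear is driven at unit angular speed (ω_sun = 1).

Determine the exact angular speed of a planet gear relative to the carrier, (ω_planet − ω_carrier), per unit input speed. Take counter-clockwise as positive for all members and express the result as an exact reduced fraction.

-133/156

N_ring = 35 + 2·30 = 95
35(ω_s−ω_c) = −95(ω_r−ω_c),  ω_r=0, ω_s=1
35(1−ω_c) = −95(0−ω_c)  ⇒  130ω_c = 35  ⇒  ω_c = 7/26
sun–planet: 35·(1−7/26) = −30·(ω_p−ω_c)  ⇒  ω_p−ω_c = −(35/30)·(19/26) = -133/156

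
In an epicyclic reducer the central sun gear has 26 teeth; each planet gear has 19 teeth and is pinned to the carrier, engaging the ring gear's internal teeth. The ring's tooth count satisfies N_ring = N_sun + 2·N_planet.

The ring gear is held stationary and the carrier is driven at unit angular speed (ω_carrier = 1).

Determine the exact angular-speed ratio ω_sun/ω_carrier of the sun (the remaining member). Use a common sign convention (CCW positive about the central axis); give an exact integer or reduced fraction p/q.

N_ring = 26 + 2·19 = 64
26(ω_s−ω_c) = −64(ω_r−ω_c),  ω_r=0, ω_c=1
ω_s = 1 − (64/26)(0−1) = 45/13
ω_s/ω_c = 45/13

45/13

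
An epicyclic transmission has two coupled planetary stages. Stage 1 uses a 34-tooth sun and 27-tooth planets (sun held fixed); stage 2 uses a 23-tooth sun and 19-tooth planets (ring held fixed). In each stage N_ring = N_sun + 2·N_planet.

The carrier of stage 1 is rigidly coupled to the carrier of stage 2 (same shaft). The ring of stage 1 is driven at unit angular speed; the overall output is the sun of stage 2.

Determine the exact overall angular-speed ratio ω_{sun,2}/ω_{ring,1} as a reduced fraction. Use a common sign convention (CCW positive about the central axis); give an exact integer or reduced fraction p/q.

Stage 1: N_ring = 34 + 2·27 = 88
Stage 1: 34(ω_s−ω_c) = −88(ω_r−ω_c),  ω_s=0, ω_r=1
Stage 1: 34(0−ω_c) = −88(1−ω_c)  ⇒  122ω_c = 88  ⇒  ω_c = 44/61
  ⇒ ω_c¹/ω_r¹ = 44/61
Stage 2: N_ring = 23 + 2·19 = 61
Stage 2: 23(ω_s−ω_c) = −61(ω_r−ω_c),  ω_r=0, ω_c=1
Stage 2: ω_s = 1 − (61/23)(0−1) = 84/23
  ⇒ ω_s²/ω_c² = 84/23
Coupling ω_c² = ω_c¹ ⇒ overall = 44/61 × 84/23 = 3696/1403

3696/1403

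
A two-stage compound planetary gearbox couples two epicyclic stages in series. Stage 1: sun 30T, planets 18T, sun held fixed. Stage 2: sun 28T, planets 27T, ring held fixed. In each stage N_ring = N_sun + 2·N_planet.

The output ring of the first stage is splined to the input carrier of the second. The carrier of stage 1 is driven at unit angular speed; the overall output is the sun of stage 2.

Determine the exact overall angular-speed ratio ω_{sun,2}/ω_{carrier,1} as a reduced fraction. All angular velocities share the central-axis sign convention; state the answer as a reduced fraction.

40/7

Stage 1: N_ring = 30 + 2·18 = 66
Stage 1: 30(ω_s−ω_c) = −66(ω_r−ω_c),  ω_s=0, ω_c=1
Stage 1: ω_r = 1 − (30/66)(0−1) = 16/11
  ⇒ ω_r¹/ω_c¹ = 16/11
Stage 2: N_ring = 28 + 2·27 = 82
Stage 2: 28(ω_s−ω_c) = −82(ω_r−ω_c),  ω_r=0, ω_c=1
Stage 2: ω_s = 1 − (82/28)(0−1) = 55/14
  ⇒ ω_s²/ω_c² = 55/14
Coupling ω_c² = ω_r¹ ⇒ overall = 16/11 × 55/14 = 40/7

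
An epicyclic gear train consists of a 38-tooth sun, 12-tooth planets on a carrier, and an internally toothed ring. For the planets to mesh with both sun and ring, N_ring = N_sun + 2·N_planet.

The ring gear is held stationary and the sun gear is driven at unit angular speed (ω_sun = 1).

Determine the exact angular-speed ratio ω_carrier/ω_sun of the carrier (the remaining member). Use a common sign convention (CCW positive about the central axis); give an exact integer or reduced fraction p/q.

19/50

N_ring = 38 + 2·12 = 62
38(ω_s−ω_c) = −62(ω_r−ω_c),  ω_r=0, ω_s=1
38(1−ω_c) = −62(0−ω_c)  ⇒  100ω_c = 38  ⇒  ω_c = 19/50
ω_c/ω_s = 19/50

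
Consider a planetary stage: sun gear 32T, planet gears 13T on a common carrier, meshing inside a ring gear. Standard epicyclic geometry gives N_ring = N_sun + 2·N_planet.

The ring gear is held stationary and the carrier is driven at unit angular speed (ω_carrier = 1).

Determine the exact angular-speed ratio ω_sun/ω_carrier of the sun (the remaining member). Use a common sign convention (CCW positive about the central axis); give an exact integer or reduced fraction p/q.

45/16

N_ring = 32 + 2·13 = 58
32(ω_s−ω_c) = −58(ω_r−ω_c),  ω_r=0, ω_c=1
ω_s = 1 − (58/32)(0−1) = 45/16
ω_s/ω_c = 45/16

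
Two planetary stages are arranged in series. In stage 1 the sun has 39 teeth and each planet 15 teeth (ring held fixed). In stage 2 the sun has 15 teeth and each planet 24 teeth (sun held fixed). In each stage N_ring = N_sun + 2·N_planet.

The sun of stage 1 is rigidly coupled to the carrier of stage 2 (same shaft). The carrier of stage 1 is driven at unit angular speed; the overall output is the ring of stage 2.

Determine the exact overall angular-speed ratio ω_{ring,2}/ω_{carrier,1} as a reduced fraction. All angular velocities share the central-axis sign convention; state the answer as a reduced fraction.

Stage 1: N_ring = 39 + 2·15 = 69
Stage 1: 39(ω_s−ω_c) = −69(ω_r−ω_c),  ω_r=0, ω_c=1
Stage 1: ω_s = 1 − (69/39)(0−1) = 36/13
  ⇒ ω_s¹/ω_c¹ = 36/13
Stage 2: N_ring = 15 + 2·24 = 63
Stage 2: 15(ω_s−ω_c) = −63(ω_r−ω_c),  ω_s=0, ω_c=1
Stage 2: ω_r = 1 − (15/63)(0−1) = 26/21
  ⇒ ω_r²/ω_c² = 26/21
Coupling ω_c² = ω_s¹ ⇒ overall = 36/13 × 26/21 = 24/7

24/7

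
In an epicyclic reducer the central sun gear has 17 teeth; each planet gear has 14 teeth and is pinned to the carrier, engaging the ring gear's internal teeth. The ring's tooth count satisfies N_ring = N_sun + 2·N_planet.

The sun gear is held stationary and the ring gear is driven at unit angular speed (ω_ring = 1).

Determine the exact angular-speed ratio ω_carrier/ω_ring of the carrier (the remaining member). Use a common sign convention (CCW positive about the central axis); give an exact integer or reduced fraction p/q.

N_ring = 17 + 2·14 = 45
17(ω_s−ω_c) = −45(ω_r−ω_c),  ω_s=0, ω_r=1
17(0−ω_c) = −45(1−ω_c)  ⇒  62ω_c = 45  ⇒  ω_c = 45/62
ω_c/ω_r = 45/62

45/62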